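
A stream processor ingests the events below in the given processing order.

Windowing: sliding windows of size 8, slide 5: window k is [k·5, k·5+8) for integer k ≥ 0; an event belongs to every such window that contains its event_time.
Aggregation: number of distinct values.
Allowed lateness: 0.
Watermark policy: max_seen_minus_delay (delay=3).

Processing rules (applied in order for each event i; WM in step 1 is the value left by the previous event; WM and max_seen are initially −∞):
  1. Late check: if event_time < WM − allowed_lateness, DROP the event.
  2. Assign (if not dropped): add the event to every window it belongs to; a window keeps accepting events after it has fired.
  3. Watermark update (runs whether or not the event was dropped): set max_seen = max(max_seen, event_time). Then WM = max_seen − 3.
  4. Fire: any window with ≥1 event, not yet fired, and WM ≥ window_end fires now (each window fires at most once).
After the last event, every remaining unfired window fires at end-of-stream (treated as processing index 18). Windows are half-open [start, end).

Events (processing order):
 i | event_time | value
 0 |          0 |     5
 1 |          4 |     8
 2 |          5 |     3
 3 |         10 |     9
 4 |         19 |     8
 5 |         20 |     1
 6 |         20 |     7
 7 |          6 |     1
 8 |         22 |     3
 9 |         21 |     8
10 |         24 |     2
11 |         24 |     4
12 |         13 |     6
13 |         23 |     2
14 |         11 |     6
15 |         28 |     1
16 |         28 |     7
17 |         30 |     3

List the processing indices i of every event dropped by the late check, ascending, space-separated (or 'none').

7 12 14

i=0 t=0 v=5: → [0,8); WM=-3
i=1 t=4 v=8: → [0,8); WM=1
i=2 t=5 v=3: → [5,13),[0,8); WM=2
i=3 t=10 v=9: → [10,18),[5,13); WM=7
i=4 t=19 v=8: → [15,23); WM=16; [0,8) fires=3 [5,13) fires=2
i=5 t=20 v=1: → [20,28),[15,23); WM=17
i=6 t=20 v=7: → [20,28),[15,23); WM=17
i=7 t=6 v=1: DROP (t<17-0); WM=17
i=8 t=22 v=3: → [20,28),[15,23); WM=19; [10,18) fires=1
i=9 t=21 v=8: → [20,28),[15,23); WM=19
i=10 t=24 v=2: → [20,28); WM=21
i=11 t=24 v=4: → [20,28); WM=21
i=12 t=13 v=6: DROP (t<21-0); WM=21
i=13 t=23 v=2: → [20,28); WM=21
i=14 t=11 v=6: DROP (t<21-0); WM=21
i=15 t=28 v=1: → [25,33); WM=25; [15,23) fires=4
i=16 t=28 v=7: → [25,33); WM=25
i=17 t=30 v=3: → [30,38),[25,33); WM=27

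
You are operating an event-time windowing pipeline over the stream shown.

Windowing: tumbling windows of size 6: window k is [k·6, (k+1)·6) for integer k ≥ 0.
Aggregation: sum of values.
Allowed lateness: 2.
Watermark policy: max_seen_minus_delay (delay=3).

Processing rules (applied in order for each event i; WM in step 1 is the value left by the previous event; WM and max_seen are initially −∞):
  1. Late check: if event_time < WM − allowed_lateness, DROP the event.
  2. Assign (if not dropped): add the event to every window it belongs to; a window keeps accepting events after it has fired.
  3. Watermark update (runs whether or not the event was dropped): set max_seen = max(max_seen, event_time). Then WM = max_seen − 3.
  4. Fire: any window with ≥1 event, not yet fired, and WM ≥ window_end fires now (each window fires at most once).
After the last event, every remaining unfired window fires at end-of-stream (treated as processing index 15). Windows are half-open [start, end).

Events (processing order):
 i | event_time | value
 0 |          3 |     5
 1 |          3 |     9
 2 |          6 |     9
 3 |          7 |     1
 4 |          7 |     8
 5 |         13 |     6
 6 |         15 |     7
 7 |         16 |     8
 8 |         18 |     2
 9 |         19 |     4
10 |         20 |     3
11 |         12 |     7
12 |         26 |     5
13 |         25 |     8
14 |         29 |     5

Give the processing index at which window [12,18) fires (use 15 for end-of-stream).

i=0 t=3 v=5: → [0,6); WM=0
i=1 t=3 v=9: → [0,6); WM=0
i=2 t=6 v=9: → [6,12); WM=3
i=3 t=7 v=1: → [6,12); WM=4
i=4 t=7 v=8: → [6,12); WM=4
i=5 t=13 v=6: → [12,18); WM=10; [0,6) fires=14
i=6 t=15 v=7: → [12,18); WM=12; [6,12) fires=18
i=7 t=16 v=8: → [12,18); WM=13
i=8 t=18 v=2: → [18,24); WM=15
i=9 t=19 v=4: → [18,24); WM=16
i=10 t=20 v=3: → [18,24); WM=17
i=11 t=12 v=7: DROP (t<17-2); WM=17
i=12 t=26 v=5: → [24,30); WM=23; [12,18) fires=21
i=13 t=25 v=8: → [24,30); WM=23
i=14 t=29 v=5: → [24,30); WM=26; [18,24) fires=9

12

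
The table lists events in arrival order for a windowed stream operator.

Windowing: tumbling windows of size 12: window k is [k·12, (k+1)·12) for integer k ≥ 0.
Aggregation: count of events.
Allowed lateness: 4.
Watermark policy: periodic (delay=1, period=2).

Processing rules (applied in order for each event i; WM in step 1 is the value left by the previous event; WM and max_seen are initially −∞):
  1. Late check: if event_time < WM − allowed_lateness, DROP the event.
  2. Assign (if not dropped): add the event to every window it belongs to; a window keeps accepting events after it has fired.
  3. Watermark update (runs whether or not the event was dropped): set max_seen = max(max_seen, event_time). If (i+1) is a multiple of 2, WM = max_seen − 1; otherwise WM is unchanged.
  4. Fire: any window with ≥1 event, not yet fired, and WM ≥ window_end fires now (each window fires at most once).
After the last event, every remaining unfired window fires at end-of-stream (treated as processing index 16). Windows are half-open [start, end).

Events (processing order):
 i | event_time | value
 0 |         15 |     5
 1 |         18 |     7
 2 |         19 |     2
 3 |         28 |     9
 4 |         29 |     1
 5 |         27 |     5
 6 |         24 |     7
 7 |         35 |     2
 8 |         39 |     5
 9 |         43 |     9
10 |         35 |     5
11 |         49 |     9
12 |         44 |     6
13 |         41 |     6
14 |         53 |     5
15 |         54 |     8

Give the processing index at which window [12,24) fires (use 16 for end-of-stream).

3

i=0 t=15 v=5: → [12,24); WM=−∞
i=1 t=18 v=7: → [12,24); WM=17
i=2 t=19 v=2: → [12,24); WM=17
i=3 t=28 v=9: → [24,36); WM=27; [12,24) fires=3
i=4 t=29 v=1: → [24,36); WM=27
i=5 t=27 v=5: → [24,36); WM=28
i=6 t=24 v=7: → [24,36); WM=28
i=7 t=35 v=2: → [24,36); WM=34
i=8 t=39 v=5: → [36,48); WM=34
i=9 t=43 v=9: → [36,48); WM=42; [24,36) fires=5
i=10 t=35 v=5: DROP (t<42-4); WM=42
i=11 t=49 v=9: → [48,60); WM=48; [36,48) fires=2
i=12 t=44 v=6: → [36,48); WM=48
i=13 t=41 v=6: DROP (t<48-4); WM=48
i=14 t=53 v=5: → [48,60); WM=48
i=15 t=54 v=8: → [48,60); WM=53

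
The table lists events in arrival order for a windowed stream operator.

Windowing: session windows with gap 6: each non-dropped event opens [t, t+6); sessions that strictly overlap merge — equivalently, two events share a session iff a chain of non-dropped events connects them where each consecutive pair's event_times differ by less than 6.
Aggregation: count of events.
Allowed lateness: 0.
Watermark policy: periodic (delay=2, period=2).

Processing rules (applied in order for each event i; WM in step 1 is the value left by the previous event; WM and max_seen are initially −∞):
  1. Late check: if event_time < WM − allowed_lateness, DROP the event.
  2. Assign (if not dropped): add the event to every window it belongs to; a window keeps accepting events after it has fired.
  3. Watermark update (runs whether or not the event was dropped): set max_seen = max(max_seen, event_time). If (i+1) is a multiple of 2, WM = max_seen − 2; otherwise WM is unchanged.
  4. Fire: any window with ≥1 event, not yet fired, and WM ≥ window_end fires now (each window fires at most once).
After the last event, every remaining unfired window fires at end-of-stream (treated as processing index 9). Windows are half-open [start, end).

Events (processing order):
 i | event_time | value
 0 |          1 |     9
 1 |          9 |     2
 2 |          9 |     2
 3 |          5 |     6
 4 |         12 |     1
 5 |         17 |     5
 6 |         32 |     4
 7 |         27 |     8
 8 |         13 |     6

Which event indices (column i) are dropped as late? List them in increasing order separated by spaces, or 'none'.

3 8

i=0 t=1 v=9: → [1,7); WM=−∞
i=1 t=9 v=2: → [9,15); WM=7
i=2 t=9 v=2: → [9,15); WM=7
i=3 t=5 v=6: DROP (t<7-0); WM=7
i=4 t=12 v=1: → [9,18); WM=7
i=5 t=17 v=5: → [9,23); WM=15
i=6 t=32 v=4: → [32,38); WM=15
i=7 t=27 v=8: → [27,38); WM=30
i=8 t=13 v=6: DROP (t<30-0); WM=30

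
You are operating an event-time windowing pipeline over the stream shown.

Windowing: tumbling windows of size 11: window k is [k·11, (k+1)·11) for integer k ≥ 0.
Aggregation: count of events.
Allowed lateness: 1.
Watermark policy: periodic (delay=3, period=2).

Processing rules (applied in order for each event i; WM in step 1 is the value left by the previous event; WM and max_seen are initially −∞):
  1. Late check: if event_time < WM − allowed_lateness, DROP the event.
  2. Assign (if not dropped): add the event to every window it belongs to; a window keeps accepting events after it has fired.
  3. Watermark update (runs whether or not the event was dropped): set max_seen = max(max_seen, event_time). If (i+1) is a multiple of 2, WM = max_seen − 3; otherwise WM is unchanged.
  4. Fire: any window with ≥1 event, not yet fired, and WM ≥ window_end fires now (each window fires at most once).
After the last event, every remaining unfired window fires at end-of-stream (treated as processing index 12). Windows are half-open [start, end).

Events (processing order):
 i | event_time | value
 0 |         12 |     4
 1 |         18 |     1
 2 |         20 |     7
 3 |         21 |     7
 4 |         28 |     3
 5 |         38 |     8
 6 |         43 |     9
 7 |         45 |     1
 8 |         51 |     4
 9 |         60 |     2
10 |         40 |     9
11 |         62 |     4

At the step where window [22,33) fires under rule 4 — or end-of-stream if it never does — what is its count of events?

1

i=0 t=12 v=4: → [11,22); WM=−∞
i=1 t=18 v=1: → [11,22); WM=15
i=2 t=20 v=7: → [11,22); WM=15
i=3 t=21 v=7: → [11,22); WM=18
i=4 t=28 v=3: → [22,33); WM=18
i=5 t=38 v=8: → [33,44); WM=35; [11,22) fires=4 [22,33) fires=1
i=6 t=43 v=9: → [33,44); WM=35
i=7 t=45 v=1: → [44,55); WM=42
i=8 t=51 v=4: → [44,55); WM=42
i=9 t=60 v=2: → [55,66); WM=57; [33,44) fires=2 [44,55) fires=2
i=10 t=40 v=9: DROP (t<57-1); WM=57
i=11 t=62 v=4: → [55,66); WM=59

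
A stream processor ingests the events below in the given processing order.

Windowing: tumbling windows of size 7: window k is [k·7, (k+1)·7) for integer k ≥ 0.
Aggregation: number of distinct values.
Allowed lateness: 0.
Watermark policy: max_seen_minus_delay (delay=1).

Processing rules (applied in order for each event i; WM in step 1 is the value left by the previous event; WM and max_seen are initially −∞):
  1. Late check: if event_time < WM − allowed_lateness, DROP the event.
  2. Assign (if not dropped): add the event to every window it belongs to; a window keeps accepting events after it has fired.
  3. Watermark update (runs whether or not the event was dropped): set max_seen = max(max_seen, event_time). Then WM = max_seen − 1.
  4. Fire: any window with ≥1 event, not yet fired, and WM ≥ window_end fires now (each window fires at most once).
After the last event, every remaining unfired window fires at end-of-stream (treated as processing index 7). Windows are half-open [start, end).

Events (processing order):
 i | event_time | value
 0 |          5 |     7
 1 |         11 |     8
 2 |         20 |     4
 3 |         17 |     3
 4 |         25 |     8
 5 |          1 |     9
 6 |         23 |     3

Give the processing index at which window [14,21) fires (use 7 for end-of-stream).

i=0 t=5 v=7: → [0,7); WM=4
i=1 t=11 v=8: → [7,14); WM=10; [0,7) fires=1
i=2 t=20 v=4: → [14,21); WM=19; [7,14) fires=1
i=3 t=17 v=3: DROP (t<19-0); WM=19
i=4 t=25 v=8: → [21,28); WM=24; [14,21) fires=1
i=5 t=1 v=9: DROP (t<24-0); WM=24
i=6 t=23 v=3: DROP (t<24-0); WM=24

4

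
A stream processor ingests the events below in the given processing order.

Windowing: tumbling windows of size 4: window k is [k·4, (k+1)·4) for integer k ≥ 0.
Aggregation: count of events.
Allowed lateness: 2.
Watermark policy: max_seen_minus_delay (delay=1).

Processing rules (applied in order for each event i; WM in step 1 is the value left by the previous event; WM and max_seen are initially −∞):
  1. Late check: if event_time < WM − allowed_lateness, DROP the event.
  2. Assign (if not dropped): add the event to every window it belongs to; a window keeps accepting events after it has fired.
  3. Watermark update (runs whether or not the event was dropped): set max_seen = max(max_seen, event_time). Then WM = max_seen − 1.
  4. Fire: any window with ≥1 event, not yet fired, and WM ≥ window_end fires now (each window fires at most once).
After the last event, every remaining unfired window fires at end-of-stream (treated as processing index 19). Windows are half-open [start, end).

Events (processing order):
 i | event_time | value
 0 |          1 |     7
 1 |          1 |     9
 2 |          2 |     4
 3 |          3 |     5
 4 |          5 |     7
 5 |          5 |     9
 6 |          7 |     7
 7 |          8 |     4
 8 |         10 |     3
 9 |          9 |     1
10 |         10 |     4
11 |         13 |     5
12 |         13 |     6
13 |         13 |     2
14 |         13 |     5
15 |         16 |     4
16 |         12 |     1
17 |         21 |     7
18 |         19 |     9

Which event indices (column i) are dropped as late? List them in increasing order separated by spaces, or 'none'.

16

i=0 t=1 v=7: → [0,4); WM=0
i=1 t=1 v=9: → [0,4); WM=0
i=2 t=2 v=4: → [0,4); WM=1
i=3 t=3 v=5: → [0,4); WM=2
i=4 t=5 v=7: → [4,8); WM=4; [0,4) fires=4
i=5 t=5 v=9: → [4,8); WM=4
i=6 t=7 v=7: → [4,8); WM=6
i=7 t=8 v=4: → [8,12); WM=7
i=8 t=10 v=3: → [8,12); WM=9; [4,8) fires=3
i=9 t=9 v=1: → [8,12); WM=9
i=10 t=10 v=4: → [8,12); WM=9
i=11 t=13 v=5: → [12,16); WM=12; [8,12) fires=4
i=12 t=13 v=6: → [12,16); WM=12
i=13 t=13 v=2: → [12,16); WM=12
i=14 t=13 v=5: → [12,16); WM=12
i=15 t=16 v=4: → [16,20); WM=15
i=16 t=12 v=1: DROP (t<15-2); WM=15
i=17 t=21 v=7: → [20,24); WM=20; [12,16) fires=4 [16,20) fires=1
i=18 t=19 v=9: → [16,20); WM=20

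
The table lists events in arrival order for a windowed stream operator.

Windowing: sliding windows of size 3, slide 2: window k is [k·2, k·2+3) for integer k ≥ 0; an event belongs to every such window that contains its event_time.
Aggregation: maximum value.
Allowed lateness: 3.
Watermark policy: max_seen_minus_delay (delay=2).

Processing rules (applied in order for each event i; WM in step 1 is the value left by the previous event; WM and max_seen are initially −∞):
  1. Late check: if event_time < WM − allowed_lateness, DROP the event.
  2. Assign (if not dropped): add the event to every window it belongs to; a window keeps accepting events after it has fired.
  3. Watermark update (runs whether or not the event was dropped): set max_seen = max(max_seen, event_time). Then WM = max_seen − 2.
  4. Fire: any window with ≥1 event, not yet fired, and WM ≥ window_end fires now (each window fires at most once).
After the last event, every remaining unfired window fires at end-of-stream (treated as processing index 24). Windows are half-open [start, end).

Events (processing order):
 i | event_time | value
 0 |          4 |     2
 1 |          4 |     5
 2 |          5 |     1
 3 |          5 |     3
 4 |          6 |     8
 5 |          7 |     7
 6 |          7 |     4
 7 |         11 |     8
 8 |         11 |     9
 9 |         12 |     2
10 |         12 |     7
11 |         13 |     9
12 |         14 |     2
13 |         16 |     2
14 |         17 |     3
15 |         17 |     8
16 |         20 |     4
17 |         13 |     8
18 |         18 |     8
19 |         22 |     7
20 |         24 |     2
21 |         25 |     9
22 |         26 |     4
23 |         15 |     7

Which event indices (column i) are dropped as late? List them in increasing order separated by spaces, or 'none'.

17 23

i=0 t=4 v=2: → [4,7),[2,5); WM=2
i=1 t=4 v=5: → [4,7),[2,5); WM=2
i=2 t=5 v=1: → [4,7); WM=3
i=3 t=5 v=3: → [4,7); WM=3
i=4 t=6 v=8: → [6,9),[4,7); WM=4
i=5 t=7 v=7: → [6,9); WM=5; [2,5) fires=5
i=6 t=7 v=4: → [6,9); WM=5
i=7 t=11 v=8: → [10,13); WM=9; [4,7) fires=8 [6,9) fires=8
i=8 t=11 v=9: → [10,13); WM=9
i=9 t=12 v=2: → [12,15),[10,13); WM=10
i=10 t=12 v=7: → [12,15),[10,13); WM=10
i=11 t=13 v=9: → [12,15); WM=11
i=12 t=14 v=2: → [14,17),[12,15); WM=12
i=13 t=16 v=2: → [16,19),[14,17); WM=14; [10,13) fires=9
i=14 t=17 v=3: → [16,19); WM=15; [12,15) fires=9
i=15 t=17 v=8: → [16,19); WM=15
i=16 t=20 v=4: → [20,23),[18,21); WM=18; [14,17) fires=2
i=17 t=13 v=8: DROP (t<18-3); WM=18
i=18 t=18 v=8: → [18,21),[16,19); WM=18
i=19 t=22 v=7: → [22,25),[20,23); WM=20; [16,19) fires=8
i=20 t=24 v=2: → [24,27),[22,25); WM=22; [18,21) fires=8
i=21 t=25 v=9: → [24,27); WM=23; [20,23) fires=7
i=22 t=26 v=4: → [26,29),[24,27); WM=24
i=23 t=15 v=7: DROP (t<24-3); WM=24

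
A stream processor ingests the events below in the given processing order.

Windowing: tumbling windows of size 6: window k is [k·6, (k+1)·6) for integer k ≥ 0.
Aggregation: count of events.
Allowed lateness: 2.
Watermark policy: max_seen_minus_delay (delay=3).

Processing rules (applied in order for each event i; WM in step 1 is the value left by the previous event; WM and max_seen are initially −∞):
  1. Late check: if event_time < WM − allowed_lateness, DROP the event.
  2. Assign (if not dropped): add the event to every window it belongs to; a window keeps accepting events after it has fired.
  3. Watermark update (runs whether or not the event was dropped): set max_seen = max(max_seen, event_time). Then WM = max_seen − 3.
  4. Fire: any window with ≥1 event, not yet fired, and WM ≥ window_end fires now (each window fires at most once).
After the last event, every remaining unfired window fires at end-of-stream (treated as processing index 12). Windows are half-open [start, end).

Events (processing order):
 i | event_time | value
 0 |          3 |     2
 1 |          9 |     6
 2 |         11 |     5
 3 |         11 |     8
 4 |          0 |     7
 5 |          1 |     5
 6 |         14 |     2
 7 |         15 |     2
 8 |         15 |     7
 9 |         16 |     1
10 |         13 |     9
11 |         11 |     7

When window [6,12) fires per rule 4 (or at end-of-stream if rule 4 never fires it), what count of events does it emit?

i=0 t=3 v=2: → [0,6); WM=0
i=1 t=9 v=6: → [6,12); WM=6; [0,6) fires=1
i=2 t=11 v=5: → [6,12); WM=8
i=3 t=11 v=8: → [6,12); WM=8
i=4 t=0 v=7: DROP (t<8-2); WM=8
i=5 t=1 v=5: DROP (t<8-2); WM=8
i=6 t=14 v=2: → [12,18); WM=11
i=7 t=15 v=2: → [12,18); WM=12; [6,12) fires=3
i=8 t=15 v=7: → [12,18); WM=12
i=9 t=16 v=1: → [12,18); WM=13
i=10 t=13 v=9: → [12,18); WM=13
i=11 t=11 v=7: → [6,12); WM=13

3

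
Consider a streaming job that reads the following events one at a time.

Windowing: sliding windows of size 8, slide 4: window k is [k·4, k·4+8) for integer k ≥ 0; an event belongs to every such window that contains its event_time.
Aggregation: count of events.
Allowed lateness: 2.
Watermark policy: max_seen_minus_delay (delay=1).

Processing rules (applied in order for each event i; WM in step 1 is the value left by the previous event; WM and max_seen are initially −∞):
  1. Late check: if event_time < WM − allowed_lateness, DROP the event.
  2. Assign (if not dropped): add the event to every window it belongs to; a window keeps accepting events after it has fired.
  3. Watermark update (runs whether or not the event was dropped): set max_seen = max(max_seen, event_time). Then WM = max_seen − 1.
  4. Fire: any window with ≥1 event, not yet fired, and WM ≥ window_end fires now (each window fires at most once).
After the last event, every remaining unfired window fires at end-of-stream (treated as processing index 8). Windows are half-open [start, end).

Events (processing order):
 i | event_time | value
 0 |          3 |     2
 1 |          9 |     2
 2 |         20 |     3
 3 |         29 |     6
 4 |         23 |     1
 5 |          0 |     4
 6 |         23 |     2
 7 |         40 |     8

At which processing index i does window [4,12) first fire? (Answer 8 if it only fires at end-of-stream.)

i=0 t=3 v=2: → [0,8); WM=2
i=1 t=9 v=2: → [8,16),[4,12); WM=8; [0,8) fires=1
i=2 t=20 v=3: → [20,28),[16,24); WM=19; [4,12) fires=1 [8,16) fires=1
i=3 t=29 v=6: → [28,36),[24,32); WM=28; [16,24) fires=1 [20,28) fires=1
i=4 t=23 v=1: DROP (t<28-2); WM=28
i=5 t=0 v=4: DROP (t<28-2); WM=28
i=6 t=23 v=2: DROP (t<28-2); WM=28
i=7 t=40 v=8: → [40,48),[36,44); WM=39; [24,32) fires=1 [28,36) fires=1

2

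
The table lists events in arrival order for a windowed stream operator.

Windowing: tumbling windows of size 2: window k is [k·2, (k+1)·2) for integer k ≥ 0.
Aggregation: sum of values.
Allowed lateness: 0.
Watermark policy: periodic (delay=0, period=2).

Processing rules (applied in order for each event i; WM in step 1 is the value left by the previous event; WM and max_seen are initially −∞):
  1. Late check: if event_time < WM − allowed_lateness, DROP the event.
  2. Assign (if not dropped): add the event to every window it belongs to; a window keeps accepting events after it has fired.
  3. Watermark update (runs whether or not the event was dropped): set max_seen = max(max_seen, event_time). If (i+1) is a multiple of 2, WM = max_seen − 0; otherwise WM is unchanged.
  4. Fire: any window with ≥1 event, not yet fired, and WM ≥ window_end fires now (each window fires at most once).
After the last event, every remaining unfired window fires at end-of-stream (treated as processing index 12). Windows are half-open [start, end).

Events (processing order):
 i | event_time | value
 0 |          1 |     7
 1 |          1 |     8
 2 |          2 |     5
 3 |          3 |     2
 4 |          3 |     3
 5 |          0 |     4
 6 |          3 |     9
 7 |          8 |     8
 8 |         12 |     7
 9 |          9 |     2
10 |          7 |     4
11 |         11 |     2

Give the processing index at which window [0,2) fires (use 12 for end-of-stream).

i=0 t=1 v=7: → [0,2); WM=−∞
i=1 t=1 v=8: → [0,2); WM=1
i=2 t=2 v=5: → [2,4); WM=1
i=3 t=3 v=2: → [2,4); WM=3; [0,2) fires=15
i=4 t=3 v=3: → [2,4); WM=3
i=5 t=0 v=4: DROP (t<3-0); WM=3
i=6 t=3 v=9: → [2,4); WM=3
i=7 t=8 v=8: → [8,10); WM=8; [2,4) fires=19
i=8 t=12 v=7: → [12,14); WM=8
i=9 t=9 v=2: → [8,10); WM=12; [8,10) fires=10
i=10 t=7 v=4: DROP (t<12-0); WM=12
i=11 t=11 v=2: DROP (t<12-0); WM=12

3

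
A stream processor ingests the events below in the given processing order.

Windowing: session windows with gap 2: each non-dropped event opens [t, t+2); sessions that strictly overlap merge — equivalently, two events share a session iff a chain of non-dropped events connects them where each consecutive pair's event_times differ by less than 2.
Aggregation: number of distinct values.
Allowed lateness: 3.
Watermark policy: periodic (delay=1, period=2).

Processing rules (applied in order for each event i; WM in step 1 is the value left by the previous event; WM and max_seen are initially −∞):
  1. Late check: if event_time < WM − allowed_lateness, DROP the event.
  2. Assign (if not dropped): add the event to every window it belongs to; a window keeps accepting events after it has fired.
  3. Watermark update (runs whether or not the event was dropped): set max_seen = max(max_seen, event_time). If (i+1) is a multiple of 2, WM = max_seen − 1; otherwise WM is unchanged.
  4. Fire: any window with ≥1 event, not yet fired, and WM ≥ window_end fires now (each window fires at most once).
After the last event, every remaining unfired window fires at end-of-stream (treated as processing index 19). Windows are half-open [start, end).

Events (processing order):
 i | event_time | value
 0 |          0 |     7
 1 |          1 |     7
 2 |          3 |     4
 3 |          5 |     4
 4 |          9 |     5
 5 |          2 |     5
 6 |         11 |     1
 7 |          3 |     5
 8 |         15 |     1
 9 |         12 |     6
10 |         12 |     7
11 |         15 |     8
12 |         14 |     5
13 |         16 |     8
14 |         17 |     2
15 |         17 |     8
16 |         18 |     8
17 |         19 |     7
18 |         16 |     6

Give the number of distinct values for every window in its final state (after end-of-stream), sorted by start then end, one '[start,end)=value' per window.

i=0 t=0 v=7: → [0,2); WM=−∞
i=1 t=1 v=7: → [0,3); WM=0
i=2 t=3 v=4: → [3,5); WM=0
i=3 t=5 v=4: → [5,7); WM=4
i=4 t=9 v=5: → [9,11); WM=4
i=5 t=2 v=5: → [0,5); WM=8
i=6 t=11 v=1: → [11,13); WM=8
i=7 t=3 v=5: DROP (t<8-3); WM=10
i=8 t=15 v=1: → [15,17); WM=10
i=9 t=12 v=6: → [11,14); WM=14
i=10 t=12 v=7: → [11,14); WM=14
i=11 t=15 v=8: → [15,17); WM=14
i=12 t=14 v=5: → [14,17); WM=14
i=13 t=16 v=8: → [14,18); WM=15
i=14 t=17 v=2: → [14,19); WM=15
i=15 t=17 v=8: → [14,19); WM=16
i=16 t=18 v=8: → [14,20); WM=16
i=17 t=19 v=7: → [14,21); WM=18
i=18 t=16 v=6: → [14,21); WM=18

[0,5)=3 [5,7)=1 [9,11)=1 [11,14)=3 [14,21)=6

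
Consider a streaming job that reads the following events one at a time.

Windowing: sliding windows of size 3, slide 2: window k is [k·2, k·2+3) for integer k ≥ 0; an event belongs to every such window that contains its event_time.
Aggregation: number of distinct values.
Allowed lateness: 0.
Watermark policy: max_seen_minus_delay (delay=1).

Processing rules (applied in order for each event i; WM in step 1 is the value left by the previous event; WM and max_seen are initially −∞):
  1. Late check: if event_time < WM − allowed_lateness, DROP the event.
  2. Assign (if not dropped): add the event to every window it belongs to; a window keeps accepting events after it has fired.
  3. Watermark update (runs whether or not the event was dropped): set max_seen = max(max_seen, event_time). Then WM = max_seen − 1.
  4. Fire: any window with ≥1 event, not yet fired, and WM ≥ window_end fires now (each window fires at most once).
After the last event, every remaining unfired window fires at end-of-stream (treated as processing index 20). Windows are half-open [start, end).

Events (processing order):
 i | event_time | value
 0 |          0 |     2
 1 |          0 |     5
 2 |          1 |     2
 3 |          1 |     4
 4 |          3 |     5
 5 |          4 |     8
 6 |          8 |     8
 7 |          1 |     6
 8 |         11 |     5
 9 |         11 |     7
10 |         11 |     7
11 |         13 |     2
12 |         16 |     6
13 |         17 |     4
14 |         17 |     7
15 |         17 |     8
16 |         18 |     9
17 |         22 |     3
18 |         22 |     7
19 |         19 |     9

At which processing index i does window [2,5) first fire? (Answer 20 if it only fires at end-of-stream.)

6

i=0 t=0 v=2: → [0,3); WM=-1
i=1 t=0 v=5: → [0,3); WM=-1
i=2 t=1 v=2: → [0,3); WM=0
i=3 t=1 v=4: → [0,3); WM=0
i=4 t=3 v=5: → [2,5); WM=2
i=5 t=4 v=8: → [4,7),[2,5); WM=3; [0,3) fires=3
i=6 t=8 v=8: → [8,11),[6,9); WM=7; [2,5) fires=2 [4,7) fires=1
i=7 t=1 v=6: DROP (t<7-0); WM=7
i=8 t=11 v=5: → [10,13); WM=10; [6,9) fires=1
i=9 t=11 v=7: → [10,13); WM=10
i=10 t=11 v=7: → [10,13); WM=10
i=11 t=13 v=2: → [12,15); WM=12; [8,11) fires=1
i=12 t=16 v=6: → [16,19),[14,17); WM=15; [10,13) fires=2 [12,15) fires=1
i=13 t=17 v=4: → [16,19); WM=16
i=14 t=17 v=7: → [16,19); WM=16
i=15 t=17 v=8: → [16,19); WM=16
i=16 t=18 v=9: → [18,21),[16,19); WM=17; [14,17) fires=1
i=17 t=22 v=3: → [22,25),[20,23); WM=21; [16,19) fires=5 [18,21) fires=1
i=18 t=22 v=7: → [22,25),[20,23); WM=21
i=19 t=19 v=9: DROP (t<21-0); WM=21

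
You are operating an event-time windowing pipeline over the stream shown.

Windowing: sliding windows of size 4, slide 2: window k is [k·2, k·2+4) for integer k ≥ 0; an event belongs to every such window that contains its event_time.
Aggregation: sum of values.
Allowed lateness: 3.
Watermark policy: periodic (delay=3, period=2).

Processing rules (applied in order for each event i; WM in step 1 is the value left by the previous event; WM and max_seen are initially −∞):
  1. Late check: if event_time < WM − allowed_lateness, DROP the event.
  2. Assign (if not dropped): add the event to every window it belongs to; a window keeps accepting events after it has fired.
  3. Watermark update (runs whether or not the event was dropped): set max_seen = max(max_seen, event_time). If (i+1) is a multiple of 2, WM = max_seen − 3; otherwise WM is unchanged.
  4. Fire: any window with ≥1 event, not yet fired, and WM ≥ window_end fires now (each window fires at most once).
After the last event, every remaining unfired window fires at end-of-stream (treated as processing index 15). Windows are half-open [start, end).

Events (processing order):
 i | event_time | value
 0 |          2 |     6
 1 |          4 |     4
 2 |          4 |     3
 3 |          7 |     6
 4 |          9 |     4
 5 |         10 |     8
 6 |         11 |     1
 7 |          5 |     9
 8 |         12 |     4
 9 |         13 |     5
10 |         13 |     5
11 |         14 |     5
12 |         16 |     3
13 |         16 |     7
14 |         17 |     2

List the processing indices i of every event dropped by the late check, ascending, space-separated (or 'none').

none

i=0 t=2 v=6: → [2,6),[0,4); WM=−∞
i=1 t=4 v=4: → [4,8),[2,6); WM=1
i=2 t=4 v=3: → [4,8),[2,6); WM=1
i=3 t=7 v=6: → [6,10),[4,8); WM=4; [0,4) fires=6
i=4 t=9 v=4: → [8,12),[6,10); WM=4
i=5 t=10 v=8: → [10,14),[8,12); WM=7; [2,6) fires=13
i=6 t=11 v=1: → [10,14),[8,12); WM=7
i=7 t=5 v=9: → [4,8),[2,6); WM=8; [4,8) fires=22
i=8 t=12 v=4: → [12,16),[10,14); WM=8
i=9 t=13 v=5: → [12,16),[10,14); WM=10; [6,10) fires=10
i=10 t=13 v=5: → [12,16),[10,14); WM=10
i=11 t=14 v=5: → [14,18),[12,16); WM=11
i=12 t=16 v=3: → [16,20),[14,18); WM=11
i=13 t=16 v=7: → [16,20),[14,18); WM=13; [8,12) fires=13
i=14 t=17 v=2: → [16,20),[14,18); WM=13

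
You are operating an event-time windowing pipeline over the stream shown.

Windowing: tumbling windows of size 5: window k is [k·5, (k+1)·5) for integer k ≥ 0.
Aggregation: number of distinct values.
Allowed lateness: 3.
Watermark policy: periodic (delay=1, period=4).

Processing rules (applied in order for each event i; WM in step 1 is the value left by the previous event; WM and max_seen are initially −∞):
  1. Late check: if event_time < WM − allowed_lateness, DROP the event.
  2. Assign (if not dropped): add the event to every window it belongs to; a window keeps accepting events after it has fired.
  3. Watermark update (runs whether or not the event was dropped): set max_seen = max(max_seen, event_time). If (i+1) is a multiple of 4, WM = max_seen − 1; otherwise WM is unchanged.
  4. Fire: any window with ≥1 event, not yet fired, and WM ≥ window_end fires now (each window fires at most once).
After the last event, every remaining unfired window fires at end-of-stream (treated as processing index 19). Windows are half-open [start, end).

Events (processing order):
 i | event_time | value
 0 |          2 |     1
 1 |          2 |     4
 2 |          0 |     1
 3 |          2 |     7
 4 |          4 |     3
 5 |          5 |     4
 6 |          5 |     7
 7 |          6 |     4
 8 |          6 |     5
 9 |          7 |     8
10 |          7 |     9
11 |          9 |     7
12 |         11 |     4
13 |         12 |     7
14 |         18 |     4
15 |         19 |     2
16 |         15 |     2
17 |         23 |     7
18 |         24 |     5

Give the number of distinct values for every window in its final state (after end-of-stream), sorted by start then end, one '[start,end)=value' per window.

[0,5)=4 [5,10)=5 [10,15)=2 [15,20)=2 [20,25)=2

i=0 t=2 v=1: → [0,5); WM=−∞
i=1 t=2 v=4: → [0,5); WM=−∞
i=2 t=0 v=1: → [0,5); WM=−∞
i=3 t=2 v=7: → [0,5); WM=1
i=4 t=4 v=3: → [0,5); WM=1
i=5 t=5 v=4: → [5,10); WM=1
i=6 t=5 v=7: → [5,10); WM=1
i=7 t=6 v=4: → [5,10); WM=5; [0,5) fires=4
i=8 t=6 v=5: → [5,10); WM=5
i=9 t=7 v=8: → [5,10); WM=5
i=10 t=7 v=9: → [5,10); WM=5
i=11 t=9 v=7: → [5,10); WM=8
i=12 t=11 v=4: → [10,15); WM=8
i=13 t=12 v=7: → [10,15); WM=8
i=14 t=18 v=4: → [15,20); WM=8
i=15 t=19 v=2: → [15,20); WM=18; [5,10) fires=5 [10,15) fires=2
i=16 t=15 v=2: → [15,20); WM=18
i=17 t=23 v=7: → [20,25); WM=18
i=18 t=24 v=5: → [20,25); WM=18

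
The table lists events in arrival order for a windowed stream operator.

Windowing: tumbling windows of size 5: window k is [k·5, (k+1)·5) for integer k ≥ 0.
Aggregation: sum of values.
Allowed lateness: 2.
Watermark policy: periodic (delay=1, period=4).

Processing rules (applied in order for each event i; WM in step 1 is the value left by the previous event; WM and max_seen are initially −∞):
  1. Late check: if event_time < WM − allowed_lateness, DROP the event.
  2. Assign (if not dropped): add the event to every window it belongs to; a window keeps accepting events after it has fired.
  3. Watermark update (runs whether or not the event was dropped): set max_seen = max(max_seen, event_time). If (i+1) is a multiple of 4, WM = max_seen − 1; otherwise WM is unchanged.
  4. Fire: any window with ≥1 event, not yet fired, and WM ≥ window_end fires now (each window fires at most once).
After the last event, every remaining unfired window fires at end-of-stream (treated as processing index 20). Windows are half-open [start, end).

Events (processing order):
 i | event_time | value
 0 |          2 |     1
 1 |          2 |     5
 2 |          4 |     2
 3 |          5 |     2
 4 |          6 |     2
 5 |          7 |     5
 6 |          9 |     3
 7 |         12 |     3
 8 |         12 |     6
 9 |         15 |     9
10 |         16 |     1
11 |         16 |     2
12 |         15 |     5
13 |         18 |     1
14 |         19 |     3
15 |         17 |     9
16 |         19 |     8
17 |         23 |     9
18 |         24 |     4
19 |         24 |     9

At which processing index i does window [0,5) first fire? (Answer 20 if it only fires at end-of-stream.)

7

i=0 t=2 v=1: → [0,5); WM=−∞
i=1 t=2 v=5: → [0,5); WM=−∞
i=2 t=4 v=2: → [0,5); WM=−∞
i=3 t=5 v=2: → [5,10); WM=4
i=4 t=6 v=2: → [5,10); WM=4
i=5 t=7 v=5: → [5,10); WM=4
i=6 t=9 v=3: → [5,10); WM=4
i=7 t=12 v=3: → [10,15); WM=11; [0,5) fires=8 [5,10) fires=12
i=8 t=12 v=6: → [10,15); WM=11
i=9 t=15 v=9: → [15,20); WM=11
i=10 t=16 v=1: → [15,20); WM=11
i=11 t=16 v=2: → [15,20); WM=15; [10,15) fires=9
i=12 t=15 v=5: → [15,20); WM=15
i=13 t=18 v=1: → [15,20); WM=15
i=14 t=19 v=3: → [15,20); WM=15
i=15 t=17 v=9: → [15,20); WM=18
i=16 t=19 v=8: → [15,20); WM=18
i=17 t=23 v=9: → [20,25); WM=18
i=18 t=24 v=4: → [20,25); WM=18
i=19 t=24 v=9: → [20,25); WM=23; [15,20) fires=38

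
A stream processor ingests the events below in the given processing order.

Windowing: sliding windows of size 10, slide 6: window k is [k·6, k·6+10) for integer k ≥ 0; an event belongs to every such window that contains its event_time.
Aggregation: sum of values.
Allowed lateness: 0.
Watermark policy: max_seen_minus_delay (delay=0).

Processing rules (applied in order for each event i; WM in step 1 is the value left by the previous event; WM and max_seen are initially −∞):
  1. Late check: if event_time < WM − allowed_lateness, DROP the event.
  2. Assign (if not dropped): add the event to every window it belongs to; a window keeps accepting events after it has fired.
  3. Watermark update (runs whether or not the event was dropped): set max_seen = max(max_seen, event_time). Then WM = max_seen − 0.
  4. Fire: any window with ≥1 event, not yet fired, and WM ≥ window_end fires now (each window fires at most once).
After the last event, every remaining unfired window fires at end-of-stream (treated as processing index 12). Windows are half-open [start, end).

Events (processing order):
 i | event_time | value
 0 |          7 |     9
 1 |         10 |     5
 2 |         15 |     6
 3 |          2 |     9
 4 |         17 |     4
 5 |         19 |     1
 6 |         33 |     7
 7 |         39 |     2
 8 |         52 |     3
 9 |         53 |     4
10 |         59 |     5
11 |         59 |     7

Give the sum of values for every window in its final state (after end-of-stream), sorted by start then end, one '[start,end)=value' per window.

i=0 t=7 v=9: → [6,16),[0,10); WM=7
i=1 t=10 v=5: → [6,16); WM=10; [0,10) fires=9
i=2 t=15 v=6: → [12,22),[6,16); WM=15
i=3 t=2 v=9: DROP (t<15-0); WM=15
i=4 t=17 v=4: → [12,22); WM=17; [6,16) fires=20
i=5 t=19 v=1: → [18,28),[12,22); WM=19
i=6 t=33 v=7: → [30,40),[24,34); WM=33; [12,22) fires=11 [18,28) fires=1
i=7 t=39 v=2: → [36,46),[30,40); WM=39; [24,34) fires=7
i=8 t=52 v=3: → [48,58); WM=52; [30,40) fires=9 [36,46) fires=2
i=9 t=53 v=4: → [48,58); WM=53
i=10 t=59 v=5: → [54,64); WM=59; [48,58) fires=7
i=11 t=59 v=7: → [54,64); WM=59

[0,10)=9 [6,16)=20 [12,22)=11 [18,28)=1 [24,34)=7 [30,40)=9 [36,46)=2 [48,58)=7 [54,64)=12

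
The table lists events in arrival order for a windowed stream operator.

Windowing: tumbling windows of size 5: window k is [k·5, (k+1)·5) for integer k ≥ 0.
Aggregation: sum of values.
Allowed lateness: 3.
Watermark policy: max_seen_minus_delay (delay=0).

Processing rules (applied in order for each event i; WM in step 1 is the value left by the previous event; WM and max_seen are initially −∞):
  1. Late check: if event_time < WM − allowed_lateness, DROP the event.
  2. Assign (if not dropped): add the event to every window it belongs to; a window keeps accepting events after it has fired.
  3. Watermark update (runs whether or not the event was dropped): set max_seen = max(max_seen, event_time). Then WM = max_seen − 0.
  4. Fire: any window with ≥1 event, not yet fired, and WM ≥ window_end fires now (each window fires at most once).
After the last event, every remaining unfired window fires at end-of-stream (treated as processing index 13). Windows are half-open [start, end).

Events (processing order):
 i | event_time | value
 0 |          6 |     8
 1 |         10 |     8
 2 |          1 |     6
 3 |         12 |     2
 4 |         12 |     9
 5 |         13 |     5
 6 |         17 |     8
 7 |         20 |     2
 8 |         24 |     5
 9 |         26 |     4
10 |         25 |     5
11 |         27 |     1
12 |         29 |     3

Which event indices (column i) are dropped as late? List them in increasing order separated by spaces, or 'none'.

i=0 t=6 v=8: → [5,10); WM=6
i=1 t=10 v=8: → [10,15); WM=10; [5,10) fires=8
i=2 t=1 v=6: DROP (t<10-3); WM=10
i=3 t=12 v=2: → [10,15); WM=12
i=4 t=12 v=9: → [10,15); WM=12
i=5 t=13 v=5: → [10,15); WM=13
i=6 t=17 v=8: → [15,20); WM=17; [10,15) fires=24
i=7 t=20 v=2: → [20,25); WM=20; [15,20) fires=8
i=8 t=24 v=5: → [20,25); WM=24
i=9 t=26 v=4: → [25,30); WM=26; [20,25) fires=7
i=10 t=25 v=5: → [25,30); WM=26
i=11 t=27 v=1: → [25,30); WM=27
i=12 t=29 v=3: → [25,30); WM=29

2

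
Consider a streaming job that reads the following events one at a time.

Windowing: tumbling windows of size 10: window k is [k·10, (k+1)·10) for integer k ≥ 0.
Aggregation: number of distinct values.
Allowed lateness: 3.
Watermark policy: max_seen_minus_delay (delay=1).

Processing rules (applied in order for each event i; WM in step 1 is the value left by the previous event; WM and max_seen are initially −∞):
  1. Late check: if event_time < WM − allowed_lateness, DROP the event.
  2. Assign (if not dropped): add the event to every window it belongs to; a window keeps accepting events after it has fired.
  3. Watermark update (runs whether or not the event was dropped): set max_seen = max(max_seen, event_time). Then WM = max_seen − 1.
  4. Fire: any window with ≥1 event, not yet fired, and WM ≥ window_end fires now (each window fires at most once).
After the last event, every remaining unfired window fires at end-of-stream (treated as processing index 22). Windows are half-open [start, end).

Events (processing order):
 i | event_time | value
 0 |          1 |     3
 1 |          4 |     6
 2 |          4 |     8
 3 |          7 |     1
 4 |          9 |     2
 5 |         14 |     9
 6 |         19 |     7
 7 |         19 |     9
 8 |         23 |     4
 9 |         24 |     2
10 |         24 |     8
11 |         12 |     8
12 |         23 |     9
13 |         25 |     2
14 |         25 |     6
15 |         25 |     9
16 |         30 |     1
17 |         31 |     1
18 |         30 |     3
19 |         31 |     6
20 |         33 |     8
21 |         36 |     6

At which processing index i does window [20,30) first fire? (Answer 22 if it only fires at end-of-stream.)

17

i=0 t=1 v=3: → [0,10); WM=0
i=1 t=4 v=6: → [0,10); WM=3
i=2 t=4 v=8: → [0,10); WM=3
i=3 t=7 v=1: → [0,10); WM=6
i=4 t=9 v=2: → [0,10); WM=8
i=5 t=14 v=9: → [10,20); WM=13; [0,10) fires=5
i=6 t=19 v=7: → [10,20); WM=18
i=7 t=19 v=9: → [10,20); WM=18
i=8 t=23 v=4: → [20,30); WM=22; [10,20) fires=2
i=9 t=24 v=2: → [20,30); WM=23
i=10 t=24 v=8: → [20,30); WM=23
i=11 t=12 v=8: DROP (t<23-3); WM=23
i=12 t=23 v=9: → [20,30); WM=23
i=13 t=25 v=2: → [20,30); WM=24
i=14 t=25 v=6: → [20,30); WM=24
i=15 t=25 v=9: → [20,30); WM=24
i=16 t=30 v=1: → [30,40); WM=29
i=17 t=31 v=1: → [30,40); WM=30; [20,30) fires=5
i=18 t=30 v=3: → [30,40); WM=30
i=19 t=31 v=6: → [30,40); WM=30
i=20 t=33 v=8: → [30,40); WM=32
i=21 t=36 v=6: → [30,40); WM=35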